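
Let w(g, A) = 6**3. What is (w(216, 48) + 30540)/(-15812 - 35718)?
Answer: -15378/25765 ≈ -0.59686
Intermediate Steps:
w(g, A) = 216
(w(216, 48) + 30540)/(-15812 - 35718) = (216 + 30540)/(-15812 - 35718) = 30756/(-51530) = 30756*(-1/51530) = -15378/25765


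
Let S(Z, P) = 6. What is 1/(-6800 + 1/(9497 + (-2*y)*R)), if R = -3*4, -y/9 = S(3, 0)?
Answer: -8201/55766799 ≈ -0.00014706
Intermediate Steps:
y = -54 (y = -9*6 = -54)
R = -12
1/(-6800 + 1/(9497 + (-2*y)*R)) = 1/(-6800 + 1/(9497 - 2*(-54)*(-12))) = 1/(-6800 + 1/(9497 + 108*(-12))) = 1/(-6800 + 1/(9497 - 1296)) = 1/(-6800 + 1/8201) = 1/(-55766799/8201) = -8201/55766799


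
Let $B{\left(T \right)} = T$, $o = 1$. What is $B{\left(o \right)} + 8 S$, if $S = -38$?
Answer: $-303$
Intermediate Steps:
$B{\left(o \right)} + 8 S = 1 + 8 \left(-38\right) = 1 - 304 = -303$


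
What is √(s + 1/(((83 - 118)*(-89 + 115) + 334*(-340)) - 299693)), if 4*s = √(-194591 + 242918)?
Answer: √(-1656652 + 171530990569*√48327)/828326 ≈ 7.4134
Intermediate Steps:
s = √48327/4 (s = √(-194591 + 242918)/4 = √48327/4 ≈ 54.958)
√(s + 1/(((83 - 118)*(-89 + 115) + 334*(-340)) - 299693)) = √(√48327/4 + 1/(((83 - 118)*(-89 + 115) + 334*(-340)) - 299693)) = √(√48327/4 + 1/((-35*26 - 113560) - 299693)) = √(√48327/4 + 1/((-910 - 113560) - 299693)) = √(√48327/4 + 1/(-114470 - 299693)) = √(√48327/4 + 1/(-414163)) = √(√48327/4 - 1/414163) = √(-1/414163 + √48327/4)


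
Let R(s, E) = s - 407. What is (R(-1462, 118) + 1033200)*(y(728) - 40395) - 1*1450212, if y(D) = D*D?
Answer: 504926862747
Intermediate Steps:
y(D) = D**2
R(s, E) = -407 + s
(R(-1462, 118) + 1033200)*(y(728) - 40395) - 1*1450212 = ((-407 - 1462) + 1033200)*(728**2 - 40395) - 1*1450212 = (-1869 + 1033200)*(529984 - 40395) - 1450212 = 1031331*489589 - 1450212 = 504928312959 - 1450212 = 504926862747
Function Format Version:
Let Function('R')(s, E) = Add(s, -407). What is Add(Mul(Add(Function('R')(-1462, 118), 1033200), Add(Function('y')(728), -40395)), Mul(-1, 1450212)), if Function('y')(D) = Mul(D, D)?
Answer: 504926862747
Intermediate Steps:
Function('y')(D) = Pow(D, 2)
Function('R')(s, E) = Add(-407, s)
Add(Mul(Add(Function('R')(-1462, 118), 1033200), Add(Function('y')(728), -40395)), Mul(-1, 1450212)) = Add(Mul(Add(Add(-407, -1462), 1033200), Add(Pow(728, 2), -40395)), Mul(-1, 1450212)) = Add(Mul(Add(-1869, 1033200), Add(529984, -40395)), -1450212) = Add(Mul(1031331, 489589), -1450212) = Add(504928312959, -1450212) = 504926862747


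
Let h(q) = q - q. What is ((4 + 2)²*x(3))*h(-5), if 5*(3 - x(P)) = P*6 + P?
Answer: 0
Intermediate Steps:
x(P) = 3 - 7*P/5 (x(P) = 3 - (P*6 + P)/5 = 3 - (6*P + P)/5 = 3 - 7*P/5)
h(q) = 0
((4 + 2)²*x(3))*h(-5) = ((4 + 2)²*(3 - 7/5*3))*0 = (6²*(3 - 21/5))*0 = (36*(-6/5))*0 = -216/5*0 = 0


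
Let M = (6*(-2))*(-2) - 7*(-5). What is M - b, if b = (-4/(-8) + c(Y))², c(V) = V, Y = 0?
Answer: 235/4 ≈ 58.750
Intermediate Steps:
b = ¼ (b = (-4/(-8) + 0)² = (-4*(-⅛) + 0)² = (½ + 0)² = (½)² = ¼ ≈ 0.25000)
M = 59 (M = -12*(-2) + 35 = 24 + 35 = 59)
M - b = 59 - 1*¼ = 59 - ¼ = 235/4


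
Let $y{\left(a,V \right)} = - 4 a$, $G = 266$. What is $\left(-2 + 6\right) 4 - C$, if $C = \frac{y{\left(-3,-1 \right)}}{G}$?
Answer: $\frac{2122}{133} \approx 15.955$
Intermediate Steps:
$C = \frac{6}{133}$ ($C = \frac{\left(-4\right) \left(-3\right)}{266} = 12 \cdot \frac{1}{266} = \frac{6}{133} \approx 0.045113$)
$\left(-2 + 6\right) 4 - C = \left(-2 + 6\right) 4 - \frac{6}{133} = 4 \cdot 4 - \frac{6}{133} = 16 - \frac{6}{133} = \frac{2122}{133}$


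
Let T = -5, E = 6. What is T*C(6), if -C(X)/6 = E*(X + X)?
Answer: 2160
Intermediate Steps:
C(X) = -72*X (C(X) = -36*(X + X) = -36*2*X = -72*X)
T*C(6) = -(-360)*6 = -5*(-432) = 2160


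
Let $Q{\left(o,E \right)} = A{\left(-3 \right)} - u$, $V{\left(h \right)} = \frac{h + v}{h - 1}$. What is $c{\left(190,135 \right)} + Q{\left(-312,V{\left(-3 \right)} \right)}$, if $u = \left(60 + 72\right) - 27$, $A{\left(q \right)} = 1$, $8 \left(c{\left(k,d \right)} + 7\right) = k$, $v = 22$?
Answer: $- \frac{349}{4} \approx -87.25$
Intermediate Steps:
$V{\left(h \right)} = \frac{22 + h}{-1 + h}$ ($V{\left(h \right)} = \frac{h + 22}{h - 1} = \frac{22 + h}{-1 + h}$)
$c{\left(k,d \right)} = -7 + \frac{k}{8}$
$u = 105$ ($u = 132 - 27 = 105$)
$Q{\left(o,E \right)} = -104$ ($Q{\left(o,E \right)} = 1 - 105 = -104$)
$c{\left(190,135 \right)} + Q{\left(-312,V{\left(-3 \right)} \right)} = \left(-7 + \frac{1}{8} \cdot 190\right) - 104 = \left(-7 + \frac{95}{4}\right) - 104 = \frac{67}{4} - 104 = - \frac{349}{4}$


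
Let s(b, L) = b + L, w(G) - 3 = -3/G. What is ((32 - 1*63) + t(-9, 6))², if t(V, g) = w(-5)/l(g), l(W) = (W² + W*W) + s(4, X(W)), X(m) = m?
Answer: 40271716/42025 ≈ 958.28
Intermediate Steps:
w(G) = 3 - 3/G
s(b, L) = L + b
l(W) = 4 + W + 2*W² (l(W) = (W² + W*W) + (W + 4) = (W² + W²) + (4 + W) = 2*W² + (4 + W) = 4 + W + 2*W²)
t(V, g) = 18/(5*(4 + g + 2*g²)) (t(V, g) = (3 - 3/(-5))/(4 + g + 2*g²) = (3 - 3*(-⅕))/(4 + g + 2*g²) = (3 + ⅗)/(4 + g + 2*g²) = 18/(5*(4 + g + 2*g²)))
((32 - 1*63) + t(-9, 6))² = ((32 - 1*63) + 18/(5*(4 + 6 + 2*6²)))² = ((32 - 63) + 18/(5*(4 + 6 + 2*36)))² = (-31 + 18/(5*(4 + 6 + 72)))² = (-31 + (18/5)/82)² = (-31 + (18/5)*(1/82))² = (-31 + 9/205)² = (-6346/205)² = 40271716/42025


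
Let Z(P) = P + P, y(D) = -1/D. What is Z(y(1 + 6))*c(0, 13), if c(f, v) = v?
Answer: -26/7 ≈ -3.7143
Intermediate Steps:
Z(P) = 2*P
Z(y(1 + 6))*c(0, 13) = (2*(-1/(1 + 6)))*13 = (2*(-1/7))*13 = (2*(-1*⅐))*13 = (2*(-⅐))*13 = -2/7*13 = -26/7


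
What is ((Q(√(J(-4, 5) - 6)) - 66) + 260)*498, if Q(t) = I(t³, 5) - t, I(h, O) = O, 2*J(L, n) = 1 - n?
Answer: 99102 - 996*I*√2 ≈ 99102.0 - 1408.6*I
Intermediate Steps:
J(L, n) = ½ - n/2 (J(L, n) = (1 - n)/2 = ½ - n/2)
Q(t) = 5 - t
((Q(√(J(-4, 5) - 6)) - 66) + 260)*498 = (((5 - √((½ - ½*5) - 6)) - 66) + 260)*498 = (((5 - √((½ - 5/2) - 6)) - 66) + 260)*498 = (((5 - √(-2 - 6)) - 66) + 260)*498 = (((5 - √(-8)) - 66) + 260)*498 = (((5 - 2*I*√2) - 66) + 260)*498 = ((-61 - 2*I*√2) + 260)*498 = (199 - 2*I*√2)*498 = 99102 - 996*I*√2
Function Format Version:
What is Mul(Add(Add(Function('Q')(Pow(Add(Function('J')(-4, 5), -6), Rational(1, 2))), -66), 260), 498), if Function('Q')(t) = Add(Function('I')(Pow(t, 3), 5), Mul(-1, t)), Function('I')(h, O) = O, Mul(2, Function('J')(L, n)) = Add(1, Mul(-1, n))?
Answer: Add(99102, Mul(-996, I, Pow(2, Rational(1, 2)))) ≈ Add(99102., Mul(-1408.6, I))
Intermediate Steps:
Function('J')(L, n) = Add(Rational(1, 2), Mul(Rational(-1, 2), n)) (Function('J')(L, n) = Mul(Rational(1, 2), Add(1, Mul(-1, n))) = Add(Rational(1, 2), Mul(Rational(-1, 2), n)))
Function('Q')(t) = Add(5, Mul(-1, t))
Mul(Add(Add(Function('Q')(Pow(Add(Function('J')(-4, 5), -6), Rational(1, 2))), -66), 260), 498) = Mul(Add(Add(Add(5, Mul(-1, Pow(Add(Add(Rational(1, 2), Mul(Rational(-1, 2), 5)), -6), Rational(1, 2)))), -66), 260), 498) = Mul(Add(Add(Add(5, Mul(-1, Pow(Add(Add(Rational(1, 2), Rational(-5, 2)), -6), Rational(1, 2)))), -66), 260), 498) = Mul(Add(Add(Add(5, Mul(-1, Pow(Add(-2, -6), Rational(1, 2)))), -66), 260), 498) = Mul(Add(Add(Add(5, Mul(-1, Pow(-8, Rational(1, 2)))), -66), 260), 498) = Mul(Add(Add(Add(5, Mul(-1, Mul(2, I, Pow(2, Rational(1, 2))))), -66), 260), 498) = Mul(Add(Add(Add(5, Mul(-2, I, Pow(2, Rational(1, 2)))), -66), 260), 498) = Mul(Add(Add(-61, Mul(-2, I, Pow(2, Rational(1, 2)))), 260), 498) = Mul(Add(199, Mul(-2, I, Pow(2, Rational(1, 2)))), 498) = Add(99102, Mul(-996, I, Pow(2, Rational(1, 2))))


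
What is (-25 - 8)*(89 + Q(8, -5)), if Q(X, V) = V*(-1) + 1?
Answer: -3135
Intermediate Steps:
Q(X, V) = 1 - V (Q(X, V) = -V + 1 = 1 - V)
(-25 - 8)*(89 + Q(8, -5)) = (-25 - 8)*(89 + (1 - 1*(-5))) = -33*(89 + (1 + 5)) = -33*(89 + 6) = -33*95 = -3135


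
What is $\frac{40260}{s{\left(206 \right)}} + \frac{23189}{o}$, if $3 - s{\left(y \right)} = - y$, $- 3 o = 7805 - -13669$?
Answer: $\frac{25757689}{136002} \approx 189.39$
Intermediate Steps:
$o = -7158$ ($o = - \frac{7805 - -13669}{3} = - \frac{7805 + 13669}{3} = \left(- \frac{1}{3}\right) 21474 = -7158$)
$s{\left(y \right)} = 3 + y$ ($s{\left(y \right)} = 3 - - y = 3 + y$)
$\frac{40260}{s{\left(206 \right)}} + \frac{23189}{o} = \frac{40260}{3 + 206} + \frac{23189}{-7158} = \frac{40260}{209} + 23189 \left(- \frac{1}{7158}\right) = 40260 \cdot \frac{1}{209} - \frac{23189}{7158} = \frac{3660}{19} - \frac{23189}{7158} = \frac{25757689}{136002}$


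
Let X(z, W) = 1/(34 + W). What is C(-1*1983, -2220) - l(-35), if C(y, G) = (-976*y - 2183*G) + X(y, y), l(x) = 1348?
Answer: 13214843679/1949 ≈ 6.7803e+6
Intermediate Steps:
C(y, G) = 1/(34 + y) - 2183*G - 976*y (C(y, G) = (-976*y - 2183*G) + 1/(34 + y) = (-2183*G - 976*y) + 1/(34 + y) = 1/(34 + y) - 2183*G - 976*y)
C(-1*1983, -2220) - l(-35) = (1 - (34 - 1*1983)*(976*(-1*1983) + 2183*(-2220)))/(34 - 1*1983) - 1*1348 = (1 - (34 - 1983)*(976*(-1983) - 4846260))/(34 - 1983) - 1348 = (1 - 1*(-1949)*(-1935408 - 4846260))/(-1949) - 1348 = -(1 - 1*(-1949)*(-6781668))/1949 - 1348 = -(1 - 13217470932)/1949 - 1348 = -1/1949*(-13217470931) - 1348 = 13217470931/1949 - 1348 = 13214843679/1949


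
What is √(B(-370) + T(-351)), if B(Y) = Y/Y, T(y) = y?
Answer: 5*I*√14 ≈ 18.708*I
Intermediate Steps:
B(Y) = 1
√(B(-370) + T(-351)) = √(1 - 351) = √(-350) = 5*I*√14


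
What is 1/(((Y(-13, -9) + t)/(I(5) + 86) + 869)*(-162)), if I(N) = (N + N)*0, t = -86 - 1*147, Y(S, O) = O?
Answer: -43/6033852 ≈ -7.1265e-6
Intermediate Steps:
t = -233 (t = -86 - 147 = -233)
I(N) = 0 (I(N) = (2*N)*0 = 0)
1/(((Y(-13, -9) + t)/(I(5) + 86) + 869)*(-162)) = 1/(((-9 - 233)/(0 + 86) + 869)*(-162)) = -1/162/(-242/86 + 869) = -1/162/(-242*1/86 + 869) = -1/162/(-121/43 + 869) = -1/162/(37246/43) = (43/37246)*(-1/162) = -43/6033852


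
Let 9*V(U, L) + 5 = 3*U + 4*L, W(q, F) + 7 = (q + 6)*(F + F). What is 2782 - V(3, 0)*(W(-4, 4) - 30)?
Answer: 8374/3 ≈ 2791.3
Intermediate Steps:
W(q, F) = -7 + 2*F*(6 + q) (W(q, F) = -7 + (q + 6)*(F + F) = -7 + (6 + q)*(2*F) = -7 + 2*F*(6 + q))
V(U, L) = -5/9 + U/3 + 4*L/9 (V(U, L) = -5/9 + (3*U + 4*L)/9 = -5/9 + (U/3 + 4*L/9) = -5/9 + U/3 + 4*L/9)
2782 - V(3, 0)*(W(-4, 4) - 30) = 2782 - (-5/9 + (⅓)*3 + (4/9)*0)*((-7 + 12*4 + 2*4*(-4)) - 30) = 2782 - (-5/9 + 1 + 0)*((-7 + 48 - 32) - 30) = 2782 - 4*(9 - 30)/9 = 2782 - 4*(-21)/9 = 2782 - 1*(-28/3) = 2782 + 28/3 = 8374/3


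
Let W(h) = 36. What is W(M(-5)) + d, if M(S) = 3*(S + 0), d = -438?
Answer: -402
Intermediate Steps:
M(S) = 3*S
W(M(-5)) + d = 36 - 438 = -402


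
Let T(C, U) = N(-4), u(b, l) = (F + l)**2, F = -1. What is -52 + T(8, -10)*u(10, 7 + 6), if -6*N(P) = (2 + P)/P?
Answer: -64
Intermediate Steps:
N(P) = -(2 + P)/(6*P)
u(b, l) = (-1 + l)**2
T(C, U) = -1/12 (T(C, U) = (1/6)*(-2 - 1*(-4))/(-4) = (1/6)*(-1/4)*(-2 + 4) = (1/6)*(-1/4)*2 = -1/12)
-52 + T(8, -10)*u(10, 7 + 6) = -52 - (-1 + (7 + 6))**2/12 = -52 - (-1 + 13)**2/12 = -52 - 1/12*12**2 = -52 - 1/12*144 = -52 - 12 = -64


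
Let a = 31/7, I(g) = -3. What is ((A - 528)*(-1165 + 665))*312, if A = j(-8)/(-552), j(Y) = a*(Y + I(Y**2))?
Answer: 13259031500/161 ≈ 8.2354e+7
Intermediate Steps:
a = 31/7 (a = 31*(1/7) = 31/7 ≈ 4.4286)
j(Y) = -93/7 + 31*Y/7 (j(Y) = 31*(Y - 3)/7 = 31*(-3 + Y)/7 = -93/7 + 31*Y/7)
A = 341/3864 (A = (-93/7 + (31/7)*(-8))/(-552) = (-93/7 - 248/7)*(-1/552) = -341/7*(-1/552) = 341/3864 ≈ 0.088251)
((A - 528)*(-1165 + 665))*312 = ((341/3864 - 528)*(-1165 + 665))*312 = -2039851/3864*(-500)*312 = (254981375/966)*312 = 13259031500/161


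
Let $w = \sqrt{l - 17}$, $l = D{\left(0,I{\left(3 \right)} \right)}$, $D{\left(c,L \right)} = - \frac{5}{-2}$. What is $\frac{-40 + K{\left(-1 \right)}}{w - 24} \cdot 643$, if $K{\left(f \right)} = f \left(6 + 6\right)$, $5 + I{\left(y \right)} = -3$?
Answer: $\frac{1604928}{1181} + \frac{33436 i \sqrt{58}}{1181} \approx 1359.0 + 215.61 i$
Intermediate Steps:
$I{\left(y \right)} = -8$ ($I{\left(y \right)} = -5 - 3 = -8$)
$D{\left(c,L \right)} = \frac{5}{2}$ ($D{\left(c,L \right)} = \left(-5\right) \left(- \frac{1}{2}\right) = \frac{5}{2}$)
$K{\left(f \right)} = 12 f$ ($K{\left(f \right)} = f 12 = 12 f$)
$l = \frac{5}{2} \approx 2.5$
$w = \frac{i \sqrt{58}}{2}$ ($w = \sqrt{\frac{5}{2} - 17} = \sqrt{- \frac{29}{2}} = \frac{i \sqrt{58}}{2} \approx 3.8079 i$)
$\frac{-40 + K{\left(-1 \right)}}{w - 24} \cdot 643 = \frac{-40 + 12 \left(-1\right)}{\frac{i \sqrt{58}}{2} - 24} \cdot 643 = \frac{-40 - 12}{-24 + \frac{i \sqrt{58}}{2}} \cdot 643 = - \frac{52}{-24 + \frac{i \sqrt{58}}{2}} \cdot 643 = - \frac{33436}{-24 + \frac{i \sqrt{58}}{2}}$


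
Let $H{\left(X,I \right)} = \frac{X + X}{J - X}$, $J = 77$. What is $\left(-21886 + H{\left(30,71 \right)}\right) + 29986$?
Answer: $\frac{380760}{47} \approx 8101.3$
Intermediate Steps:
$H{\left(X,I \right)} = \frac{2 X}{77 - X}$ ($H{\left(X,I \right)} = \frac{X + X}{77 - X} = \frac{2 X}{77 - X}$)
$\left(-21886 + H{\left(30,71 \right)}\right) + 29986 = \left(-21886 - \frac{60}{-77 + 30}\right) + 29986 = \left(-21886 - \frac{60}{-47}\right) + 29986 = \left(-21886 - 60 \left(- \frac{1}{47}\right)\right) + 29986 = \left(-21886 + \frac{60}{47}\right) + 29986 = - \frac{1028582}{47} + 29986 = \frac{380760}{47}$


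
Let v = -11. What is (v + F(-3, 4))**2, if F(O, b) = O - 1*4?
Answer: 324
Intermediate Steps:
F(O, b) = -4 + O (F(O, b) = O - 4 = -4 + O)
(v + F(-3, 4))**2 = (-11 + (-4 - 3))**2 = (-11 - 7)**2 = (-18)**2 = 324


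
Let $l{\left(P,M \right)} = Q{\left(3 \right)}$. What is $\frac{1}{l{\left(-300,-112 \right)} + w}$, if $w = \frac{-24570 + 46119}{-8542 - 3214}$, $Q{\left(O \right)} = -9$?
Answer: $- \frac{11756}{127353} \approx -0.09231$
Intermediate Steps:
$l{\left(P,M \right)} = -9$
$w = - \frac{21549}{11756}$ ($w = \frac{21549}{-11756} = 21549 \left(- \frac{1}{11756}\right) = - \frac{21549}{11756} \approx -1.833$)
$\frac{1}{l{\left(-300,-112 \right)} + w} = \frac{1}{-9 - \frac{21549}{11756}} = \frac{1}{- \frac{127353}{11756}} = - \frac{11756}{127353}$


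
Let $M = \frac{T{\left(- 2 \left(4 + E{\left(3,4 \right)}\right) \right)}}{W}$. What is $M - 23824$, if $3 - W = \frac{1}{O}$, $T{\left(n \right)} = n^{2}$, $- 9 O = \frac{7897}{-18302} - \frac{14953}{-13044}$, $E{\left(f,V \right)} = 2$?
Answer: $- \frac{10560123294112}{443427601} \approx -23815.0$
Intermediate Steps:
$O = - \frac{85330669}{1074290796}$ ($O = - \frac{\frac{7897}{-18302} - \frac{14953}{-13044}}{9} = - \frac{7897 \left(- \frac{1}{18302}\right) - - \frac{14953}{13044}}{9} = - \frac{- \frac{7897}{18302} + \frac{14953}{13044}}{9} = \left(- \frac{1}{9}\right) \frac{85330669}{119365644} = - \frac{85330669}{1074290796} \approx -0.07943$)
$W = \frac{1330282803}{85330669}$ ($W = 3 - \frac{1}{- \frac{85330669}{1074290796}} = 3 - - \frac{1074290796}{85330669} = 3 + \frac{1074290796}{85330669} = \frac{1330282803}{85330669} \approx 15.59$)
$M = \frac{4095872112}{443427601}$ ($M = \frac{\left(- 2 \left(4 + 2\right)\right)^{2}}{\frac{1330282803}{85330669}} = \left(\left(-2\right) 6\right)^{2} \cdot \frac{85330669}{1330282803} = \left(-12\right)^{2} \cdot \frac{85330669}{1330282803} = 144 \cdot \frac{85330669}{1330282803} = \frac{4095872112}{443427601} \approx 9.2368$)
$M - 23824 = \frac{4095872112}{443427601} - 23824 = - \frac{10560123294112}{443427601}$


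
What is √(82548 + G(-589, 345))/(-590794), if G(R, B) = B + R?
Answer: -4*√1286/295397 ≈ -0.00048560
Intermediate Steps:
√(82548 + G(-589, 345))/(-590794) = √(82548 + (345 - 589))/(-590794) = √(82548 - 244)*(-1/590794) = √82304*(-1/590794) = (8*√1286)*(-1/590794) = -4*√1286/295397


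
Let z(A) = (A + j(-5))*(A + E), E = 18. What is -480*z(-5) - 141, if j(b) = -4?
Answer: 56019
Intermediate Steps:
z(A) = (-4 + A)*(18 + A) (z(A) = (A - 4)*(A + 18) = (-4 + A)*(18 + A))
-480*z(-5) - 141 = -480*(-72 + (-5)² + 14*(-5)) - 141 = -480*(-72 + 25 - 70) - 141 = -480*(-117) - 141 = 56160 - 141 = 56019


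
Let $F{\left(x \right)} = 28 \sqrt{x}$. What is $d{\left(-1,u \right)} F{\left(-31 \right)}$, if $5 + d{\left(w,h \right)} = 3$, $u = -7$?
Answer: $- 56 i \sqrt{31} \approx - 311.79 i$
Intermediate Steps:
$d{\left(w,h \right)} = -2$ ($d{\left(w,h \right)} = -5 + 3 = -2$)
$d{\left(-1,u \right)} F{\left(-31 \right)} = - 2 \cdot 28 \sqrt{-31} = - 2 \cdot 28 i \sqrt{31} = - 56 i \sqrt{31}$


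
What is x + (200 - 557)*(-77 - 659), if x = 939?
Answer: 263691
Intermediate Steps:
x + (200 - 557)*(-77 - 659) = 939 + (200 - 557)*(-77 - 659) = 939 - 357*(-736) = 939 + 262752 = 263691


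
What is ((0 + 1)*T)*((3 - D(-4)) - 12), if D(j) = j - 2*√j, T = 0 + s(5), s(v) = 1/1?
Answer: -5 + 4*I ≈ -5.0 + 4.0*I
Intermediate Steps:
s(v) = 1
T = 1 (T = 0 + 1 = 1)
D(j) = j - 2*√j
((0 + 1)*T)*((3 - D(-4)) - 12) = ((0 + 1)*1)*((3 - (-4 - 4*I)) - 12) = (1*1)*((3 - (-4 - 4*I)) - 12) = 1*((3 - (-4 - 4*I)) - 12) = 1*((3 + (4 + 4*I)) - 12) = 1*((7 + 4*I) - 12) = 1*(-5 + 4*I) = -5 + 4*I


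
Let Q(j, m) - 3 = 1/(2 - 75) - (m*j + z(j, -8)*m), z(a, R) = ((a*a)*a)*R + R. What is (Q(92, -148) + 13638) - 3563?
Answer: -67301917987/73 ≈ -9.2194e+8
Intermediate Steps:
z(a, R) = R + R*a³ (z(a, R) = (a²*a)*R + R = a³*R + R = R*a³ + R = R + R*a³)
Q(j, m) = 218/73 - j*m - m*(-8 - 8*j³) (Q(j, m) = 3 + (1/(2 - 75) - (m*j + (-8*(1 + j³))*m)) = 3 + (1/(-73) - (j*m + (-8 - 8*j³)*m)) = 3 + (-1/73 - (j*m + m*(-8 - 8*j³))) = 3 + (-1/73 + (-j*m - m*(-8 - 8*j³))) = 3 + (-1/73 - j*m - m*(-8 - 8*j³)) = 218/73 - j*m - m*(-8 - 8*j³))
(Q(92, -148) + 13638) - 3563 = ((218/73 + 8*(-148) - 1*92*(-148) + 8*(-148)*92³) + 13638) - 3563 = ((218/73 - 1184 + 13616 + 8*(-148)*778688) + 13638) - 3563 = ((218/73 - 1184 + 13616 - 921966592) + 13638) - 3563 = (-67302653462/73 + 13638) - 3563 = -67301657888/73 - 3563 = -67301917987/73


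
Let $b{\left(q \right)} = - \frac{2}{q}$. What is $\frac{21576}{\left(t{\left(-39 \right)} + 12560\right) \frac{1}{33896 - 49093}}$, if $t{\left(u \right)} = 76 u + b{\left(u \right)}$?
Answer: $- \frac{6393864204}{187123} \approx -34169.0$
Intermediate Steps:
$t{\left(u \right)} = - \frac{2}{u} + 76 u$ ($t{\left(u \right)} = 76 u - \frac{2}{u} = - \frac{2}{u} + 76 u$)
$\frac{21576}{\left(t{\left(-39 \right)} + 12560\right) \frac{1}{33896 - 49093}} = \frac{21576}{\left(\left(- \frac{2}{-39} + 76 \left(-39\right)\right) + 12560\right) \frac{1}{33896 - 49093}} = \frac{21576}{\left(\left(\left(-2\right) \left(- \frac{1}{39}\right) - 2964\right) + 12560\right) \frac{1}{-15197}} = \frac{21576}{\left(\left(\frac{2}{39} - 2964\right) + 12560\right) \left(- \frac{1}{15197}\right)} = \frac{21576}{\left(- \frac{115594}{39} + 12560\right) \left(- \frac{1}{15197}\right)} = \frac{21576}{\frac{374246}{39} \left(- \frac{1}{15197}\right)} = \frac{21576}{- \frac{374246}{592683}} = 21576 \left(- \frac{592683}{374246}\right) = - \frac{6393864204}{187123}$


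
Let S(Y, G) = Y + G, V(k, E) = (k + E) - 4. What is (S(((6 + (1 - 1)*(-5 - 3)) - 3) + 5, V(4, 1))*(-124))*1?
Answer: -1116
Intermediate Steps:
V(k, E) = -4 + E + k (V(k, E) = (E + k) - 4 = -4 + E + k)
S(Y, G) = G + Y
(S(((6 + (1 - 1)*(-5 - 3)) - 3) + 5, V(4, 1))*(-124))*1 = (((-4 + 1 + 4) + (((6 + (1 - 1)*(-5 - 3)) - 3) + 5))*(-124))*1 = ((1 + (((6 + 0*(-8)) - 3) + 5))*(-124))*1 = ((1 + (((6 + 0) - 3) + 5))*(-124))*1 = ((1 + ((6 - 3) + 5))*(-124))*1 = ((1 + (3 + 5))*(-124))*1 = ((1 + 8)*(-124))*1 = (9*(-124))*1 = -1116*1 = -1116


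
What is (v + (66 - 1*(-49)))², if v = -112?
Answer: 9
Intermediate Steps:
(v + (66 - 1*(-49)))² = (-112 + (66 - 1*(-49)))² = (-112 + (66 + 49))² = (-112 + 115)² = 3² = 9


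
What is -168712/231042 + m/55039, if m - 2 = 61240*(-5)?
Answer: -40015169042/6358160319 ≈ -6.2935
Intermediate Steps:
m = -306198 (m = 2 + 61240*(-5) = 2 - 306200 = -306198)
-168712/231042 + m/55039 = -168712/231042 - 306198/55039 = -168712*1/231042 - 306198*1/55039 = -84356/115521 - 306198/55039 = -40015169042/6358160319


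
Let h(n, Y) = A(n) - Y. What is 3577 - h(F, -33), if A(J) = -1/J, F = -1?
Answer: 3543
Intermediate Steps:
h(n, Y) = -Y - 1/n (h(n, Y) = -1/n - Y = -Y - 1/n)
3577 - h(F, -33) = 3577 - (-1*(-33) - 1/(-1)) = 3577 - (33 - 1*(-1)) = 3577 - (33 + 1) = 3577 - 1*34 = 3577 - 34 = 3543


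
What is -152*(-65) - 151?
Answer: 9729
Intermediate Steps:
-152*(-65) - 151 = 9880 - 151 = 9729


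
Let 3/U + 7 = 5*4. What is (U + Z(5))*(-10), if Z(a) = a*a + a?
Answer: -3930/13 ≈ -302.31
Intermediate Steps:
Z(a) = a + a² (Z(a) = a² + a = a + a²)
U = 3/13 (U = 3/(-7 + 5*4) = 3/(-7 + 20) = 3/13 ≈ 0.23077)
(U + Z(5))*(-10) = (3/13 + 5*(1 + 5))*(-10) = (3/13 + 5*6)*(-10) = (3/13 + 30)*(-10) = (393/13)*(-10) = -3930/13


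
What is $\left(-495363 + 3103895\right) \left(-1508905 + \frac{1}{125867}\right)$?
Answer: $- \frac{495415907569349288}{125867} \approx -3.936 \cdot 10^{12}$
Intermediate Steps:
$\left(-495363 + 3103895\right) \left(-1508905 + \frac{1}{125867}\right) = 2608532 \left(-1508905 + \frac{1}{125867}\right) = 2608532 \left(- \frac{189921345634}{125867}\right) = - \frac{495415907569349288}{125867}$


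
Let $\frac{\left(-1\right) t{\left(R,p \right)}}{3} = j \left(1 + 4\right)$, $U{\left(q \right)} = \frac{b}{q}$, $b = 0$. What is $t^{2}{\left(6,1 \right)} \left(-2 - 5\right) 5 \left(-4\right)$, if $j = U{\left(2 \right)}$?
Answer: $0$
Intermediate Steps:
$U{\left(q \right)} = 0$ ($U{\left(q \right)} = \frac{0}{q} = 0$)
$j = 0$
$t{\left(R,p \right)} = 0$ ($t{\left(R,p \right)} = - 3 \cdot 0 \left(1 + 4\right) = - 3 \cdot 0 \cdot 5 = \left(-3\right) 0 = 0$)
$t^{2}{\left(6,1 \right)} \left(-2 - 5\right) 5 \left(-4\right) = 0^{2} \left(-2 - 5\right) 5 \left(-4\right) = 0 \left(\left(-7\right) 5\right) \left(-4\right) = 0 \left(-35\right) \left(-4\right) = 0 \left(-4\right) = 0$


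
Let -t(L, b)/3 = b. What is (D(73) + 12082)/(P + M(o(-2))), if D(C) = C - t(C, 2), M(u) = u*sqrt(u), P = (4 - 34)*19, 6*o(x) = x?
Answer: -187157790/8772301 + 36483*I*sqrt(3)/8772301 ≈ -21.335 + 0.0072034*I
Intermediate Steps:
t(L, b) = -3*b
o(x) = x/6
P = -570 (P = -30*19 = -570)
M(u) = u**(3/2)
D(C) = 6 + C (D(C) = C - (-3)*2 = C - 1*(-6) = C + 6 = 6 + C)
(D(73) + 12082)/(P + M(o(-2))) = ((6 + 73) + 12082)/(-570 + ((1/6)*(-2))**(3/2)) = (79 + 12082)/(-570 + (-1/3)**(3/2)) = 12161/(-570 - I*sqrt(3)/9)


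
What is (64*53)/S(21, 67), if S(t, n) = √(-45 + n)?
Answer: 1696*√22/11 ≈ 723.18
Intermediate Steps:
(64*53)/S(21, 67) = (64*53)/(√(-45 + 67)) = 3392/(√22) = 3392*(√22/22) = 1696*√22/11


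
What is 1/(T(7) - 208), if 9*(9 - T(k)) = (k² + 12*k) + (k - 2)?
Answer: -3/643 ≈ -0.0046656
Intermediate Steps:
T(k) = 83/9 - 13*k/9 - k²/9 (T(k) = 9 - ((k² + 12*k) + (k - 2))/9 = 9 - ((k² + 12*k) + (-2 + k))/9 = 9 - (-2 + k² + 13*k)/9 = 9 + (2/9 - 13*k/9 - k²/9) = 83/9 - 13*k/9 - k²/9)
1/(T(7) - 208) = 1/((83/9 - 13/9*7 - ⅑*7²) - 208) = 1/((83/9 - 91/9 - ⅑*49) - 208) = 1/((83/9 - 91/9 - 49/9) - 208) = 1/(-19/3 - 208) = 1/(-643/3) = -3/643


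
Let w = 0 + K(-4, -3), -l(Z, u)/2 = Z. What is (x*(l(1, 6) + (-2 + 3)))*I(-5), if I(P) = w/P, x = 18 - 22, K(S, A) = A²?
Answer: -36/5 ≈ -7.2000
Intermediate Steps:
l(Z, u) = -2*Z
w = 9 (w = 0 + (-3)² = 0 + 9 = 9)
x = -4
I(P) = 9/P
(x*(l(1, 6) + (-2 + 3)))*I(-5) = (-4*(-2*1 + (-2 + 3)))*(9/(-5)) = (-4*(-2 + 1))*(9*(-⅕)) = -4*(-1)*(-9/5) = 4*(-9/5) = -36/5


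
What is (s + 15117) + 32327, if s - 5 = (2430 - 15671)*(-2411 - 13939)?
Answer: 216537799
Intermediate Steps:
s = 216490355 (s = 5 + (2430 - 15671)*(-2411 - 13939) = 5 - 13241*(-16350) = 5 + 216490350 = 216490355)
(s + 15117) + 32327 = (216490355 + 15117) + 32327 = 216505472 + 32327 = 216537799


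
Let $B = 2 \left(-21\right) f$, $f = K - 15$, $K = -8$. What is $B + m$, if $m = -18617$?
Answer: $-17651$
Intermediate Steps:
$f = -23$ ($f = -8 - 15 = -23$)
$B = 966$ ($B = 2 \left(-21\right) \left(-23\right) = \left(-42\right) \left(-23\right) = 966$)
$B + m = 966 - 18617 = -17651$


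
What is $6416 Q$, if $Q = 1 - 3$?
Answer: $-12832$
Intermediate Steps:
$Q = -2$ ($Q = 1 - 3 = -2$)
$6416 Q = 6416 \left(-2\right) = -12832$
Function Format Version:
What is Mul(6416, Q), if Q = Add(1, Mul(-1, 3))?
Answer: -12832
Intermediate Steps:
Q = -2 (Q = Add(1, -3) = -2)
Mul(6416, Q) = Mul(6416, -2) = -12832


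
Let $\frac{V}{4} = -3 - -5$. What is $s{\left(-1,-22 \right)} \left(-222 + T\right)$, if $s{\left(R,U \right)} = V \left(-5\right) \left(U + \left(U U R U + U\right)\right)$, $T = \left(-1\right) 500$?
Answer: $306243520$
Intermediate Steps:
$T = -500$
$V = 8$ ($V = 4 \left(-3 - -5\right) = 4 \left(-3 + 5\right) = 4 \cdot 2 = 8$)
$s{\left(R,U \right)} = - 80 U - 40 R U^{3}$ ($s{\left(R,U \right)} = 8 \left(-5\right) \left(U + \left(U U R U + U\right)\right) = - 40 \left(U + \left(U^{2} R U + U\right)\right) = - 40 \left(U + \left(R U^{2} U + U\right)\right) = - 40 \left(U + \left(R U^{3} + U\right)\right) = - 40 \left(U + \left(U + R U^{3}\right)\right) = - 40 \left(2 U + R U^{3}\right) = - 80 U - 40 R U^{3}$)
$s{\left(-1,-22 \right)} \left(-222 + T\right) = \left(-40\right) \left(-22\right) \left(2 - \left(-22\right)^{2}\right) \left(-222 - 500\right) = \left(-40\right) \left(-22\right) \left(2 - 484\right) \left(-722\right) = \left(-40\right) \left(-22\right) \left(-482\right) \left(-722\right) = \left(-424160\right) \left(-722\right) = 306243520$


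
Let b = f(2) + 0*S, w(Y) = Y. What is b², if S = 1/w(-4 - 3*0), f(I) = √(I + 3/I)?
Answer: 7/2 ≈ 3.5000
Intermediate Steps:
S = -¼ (S = 1/(-4 - 3*0) = 1/(-4 + 0) = 1/(-4) = -¼ ≈ -0.25000)
b = √14/2 (b = √(2 + 3/2) + 0*(-¼) = √(2 + 3*(½)) + 0 = √(2 + 3/2) + 0 = √(7/2) + 0 = √14/2 + 0 = √14/2 ≈ 1.8708)
b² = (√14/2)² = 7/2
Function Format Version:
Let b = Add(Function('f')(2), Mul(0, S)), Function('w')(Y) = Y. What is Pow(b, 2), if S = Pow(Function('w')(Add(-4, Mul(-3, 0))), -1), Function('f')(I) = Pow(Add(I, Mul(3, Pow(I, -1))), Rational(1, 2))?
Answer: Rational(7, 2) ≈ 3.5000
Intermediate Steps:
S = Rational(-1, 4) (S = Pow(Add(-4, Mul(-3, 0)), -1) = Pow(Add(-4, 0), -1) = Pow(-4, -1) = Rational(-1, 4) ≈ -0.25000)
b = Mul(Rational(1, 2), Pow(14, Rational(1, 2))) (b = Add(Pow(Add(2, Mul(3, Pow(2, -1))), Rational(1, 2)), Mul(0, Rational(-1, 4))) = Add(Pow(Add(2, Mul(3, Rational(1, 2))), Rational(1, 2)), 0) = Add(Pow(Add(2, Rational(3, 2)), Rational(1, 2)), 0) = Add(Pow(Rational(7, 2), Rational(1, 2)), 0) = Add(Mul(Rational(1, 2), Pow(14, Rational(1, 2))), 0) = Mul(Rational(1, 2), Pow(14, Rational(1, 2))) ≈ 1.8708)
Pow(b, 2) = Pow(Mul(Rational(1, 2), Pow(14, Rational(1, 2))), 2) = Rational(7, 2)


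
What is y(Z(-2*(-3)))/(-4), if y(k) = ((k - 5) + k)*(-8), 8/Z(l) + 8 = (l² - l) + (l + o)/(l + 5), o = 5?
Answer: -198/23 ≈ -8.6087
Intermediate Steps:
Z(l) = 8/(-7 + l² - l) (Z(l) = 8/(-8 + ((l² - l) + (l + 5)/(l + 5))) = 8/(-8 + ((l² - l) + (5 + l)/(5 + l))) = 8/(-8 + ((l² - l) + 1)) = 8/(-8 + (1 + l² - l)) = 8/(-7 + l² - l))
y(k) = 40 - 16*k (y(k) = ((-5 + k) + k)*(-8) = (-5 + 2*k)*(-8) = 40 - 16*k)
y(Z(-2*(-3)))/(-4) = (40 - 128/(-7 + (-2*(-3))² - (-2)*(-3)))/(-4) = (40 - 128/(-7 + 6² - 1*6))*(-¼) = (40 - 128/(-7 + 36 - 6))*(-¼) = (40 - 128/23)*(-¼) = (792/23)*(-¼) = -198/23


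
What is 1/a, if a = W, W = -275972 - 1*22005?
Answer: -1/297977 ≈ -3.3560e-6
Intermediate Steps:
W = -297977 (W = -275972 - 22005 = -297977)
a = -297977
1/a = 1/(-297977) = -1/297977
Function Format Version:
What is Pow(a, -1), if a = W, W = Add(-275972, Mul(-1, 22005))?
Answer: Rational(-1, 297977) ≈ -3.3560e-6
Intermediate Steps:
W = -297977 (W = Add(-275972, -22005) = -297977)
a = -297977
Pow(a, -1) = Pow(-297977, -1) = Rational(-1, 297977)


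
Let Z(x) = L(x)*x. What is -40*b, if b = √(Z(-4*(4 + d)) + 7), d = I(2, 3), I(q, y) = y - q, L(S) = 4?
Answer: -40*I*√73 ≈ -341.76*I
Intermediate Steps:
d = 1 (d = 3 - 1*2 = 3 - 2 = 1)
Z(x) = 4*x
b = I*√73 (b = √(4*(-4*(4 + 1)) + 7) = √(4*(-4*5) + 7) = √(4*(-20) + 7) = √(-80 + 7) = √(-73) = I*√73 ≈ 8.544*I)
-40*b = -40*I*√73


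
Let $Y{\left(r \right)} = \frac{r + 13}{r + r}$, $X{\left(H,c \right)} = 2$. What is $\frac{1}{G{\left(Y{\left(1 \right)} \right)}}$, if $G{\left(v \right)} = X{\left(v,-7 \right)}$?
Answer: $\frac{1}{2} \approx 0.5$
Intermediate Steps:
$Y{\left(r \right)} = \frac{13 + r}{2 r}$
$G{\left(v \right)} = 2$
$\frac{1}{G{\left(Y{\left(1 \right)} \right)}} = \frac{1}{2}$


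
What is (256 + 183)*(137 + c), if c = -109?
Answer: 12292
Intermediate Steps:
(256 + 183)*(137 + c) = (256 + 183)*(137 - 109) = 439*28 = 12292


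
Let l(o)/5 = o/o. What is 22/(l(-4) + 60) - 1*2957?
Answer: -192183/65 ≈ -2956.7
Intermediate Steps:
l(o) = 5 (l(o) = 5*(o/o) = 5*1 = 5)
22/(l(-4) + 60) - 1*2957 = 22/(5 + 60) - 1*2957 = 22/65 - 2957 = -192183/65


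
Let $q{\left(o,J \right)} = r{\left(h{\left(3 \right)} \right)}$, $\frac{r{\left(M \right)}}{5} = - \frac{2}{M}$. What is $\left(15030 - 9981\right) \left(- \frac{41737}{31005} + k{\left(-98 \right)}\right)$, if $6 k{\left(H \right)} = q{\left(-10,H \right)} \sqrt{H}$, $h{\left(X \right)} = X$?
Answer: $- \frac{23414457}{3445} - 19635 i \sqrt{2} \approx -6796.6 - 27768.0 i$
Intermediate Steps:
$r{\left(M \right)} = - \frac{10}{M}$ ($r{\left(M \right)} = 5 \left(- \frac{2}{M}\right) = - \frac{10}{M}$)
$q{\left(o,J \right)} = - \frac{10}{3}$
$k{\left(H \right)} = - \frac{5 \sqrt{H}}{9}$ ($k{\left(H \right)} = \frac{\left(- \frac{10}{3}\right) \sqrt{H}}{6} = - \frac{5 \sqrt{H}}{9}$)
$\left(15030 - 9981\right) \left(- \frac{41737}{31005} + k{\left(-98 \right)}\right) = \left(15030 - 9981\right) \left(- \frac{41737}{31005} - \frac{5 \sqrt{-98}}{9}\right) = 5049 \left(\left(-41737\right) \frac{1}{31005} - \frac{5 \cdot 7 i \sqrt{2}}{9}\right) = 5049 \left(- \frac{41737}{31005} - \frac{35 i \sqrt{2}}{9}\right) = - \frac{23414457}{3445} - 19635 i \sqrt{2}$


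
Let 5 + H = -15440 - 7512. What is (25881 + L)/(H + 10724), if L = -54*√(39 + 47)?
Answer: -25881/12233 + 54*√86/12233 ≈ -2.0747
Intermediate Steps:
H = -22957 (H = -5 + (-15440 - 7512) = -5 - 22952 = -22957)
L = -54*√86 ≈ -500.78
(25881 + L)/(H + 10724) = (25881 - 54*√86)/(-22957 + 10724) = (25881 - 54*√86)/(-12233) = (25881 - 54*√86)*(-1/12233) = -25881/12233 + 54*√86/12233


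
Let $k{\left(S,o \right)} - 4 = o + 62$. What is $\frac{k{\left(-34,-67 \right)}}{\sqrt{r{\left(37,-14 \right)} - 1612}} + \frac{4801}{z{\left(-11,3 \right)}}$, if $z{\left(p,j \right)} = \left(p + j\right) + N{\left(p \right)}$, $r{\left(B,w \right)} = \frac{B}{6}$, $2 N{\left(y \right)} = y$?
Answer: $- \frac{9602}{27} + \frac{i \sqrt{57810}}{9635} \approx -355.63 + 0.024955 i$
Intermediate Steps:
$N{\left(y \right)} = \frac{y}{2}$
$r{\left(B,w \right)} = \frac{B}{6}$ ($r{\left(B,w \right)} = B \frac{1}{6} = \frac{B}{6}$)
$k{\left(S,o \right)} = 66 + o$ ($k{\left(S,o \right)} = 4 + \left(o + 62\right) = 4 + \left(62 + o\right) = 66 + o$)
$z{\left(p,j \right)} = j + \frac{3 p}{2}$ ($z{\left(p,j \right)} = \left(p + j\right) + \frac{p}{2} = \left(j + p\right) + \frac{p}{2} = j + \frac{3 p}{2}$)
$\frac{k{\left(-34,-67 \right)}}{\sqrt{r{\left(37,-14 \right)} - 1612}} + \frac{4801}{z{\left(-11,3 \right)}} = \frac{66 - 67}{\sqrt{\frac{1}{6} \cdot 37 - 1612}} + \frac{4801}{3 + \frac{3}{2} \left(-11\right)} = - \frac{1}{\sqrt{\frac{37}{6} - 1612}} + \frac{4801}{3 - \frac{33}{2}} = - \frac{1}{\sqrt{- \frac{9635}{6}}} + \frac{4801}{- \frac{27}{2}} = - \frac{1}{\frac{1}{6} i \sqrt{57810}} + 4801 \left(- \frac{2}{27}\right) = - \frac{\left(-1\right) i \sqrt{57810}}{9635} - \frac{9602}{27} = \frac{i \sqrt{57810}}{9635} - \frac{9602}{27} = - \frac{9602}{27} + \frac{i \sqrt{57810}}{9635}$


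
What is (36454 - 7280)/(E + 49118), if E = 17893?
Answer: 29174/67011 ≈ 0.43536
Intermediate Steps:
(36454 - 7280)/(E + 49118) = (36454 - 7280)/(17893 + 49118) = 29174/67011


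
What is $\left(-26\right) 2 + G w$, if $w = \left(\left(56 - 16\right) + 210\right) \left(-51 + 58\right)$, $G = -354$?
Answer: $-619552$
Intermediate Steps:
$w = 1750$ ($w = \left(\left(56 - 16\right) + 210\right) 7 = \left(40 + 210\right) 7 = 250 \cdot 7 = 1750$)
$\left(-26\right) 2 + G w = \left(-26\right) 2 - 619500 = -52 - 619500 = -619552$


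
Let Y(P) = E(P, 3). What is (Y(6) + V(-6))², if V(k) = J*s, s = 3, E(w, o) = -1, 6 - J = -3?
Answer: 676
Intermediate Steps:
J = 9 (J = 6 - 1*(-3) = 6 + 3 = 9)
Y(P) = -1
V(k) = 27 (V(k) = 9*3 = 27)
(Y(6) + V(-6))² = (-1 + 27)² = 26² = 676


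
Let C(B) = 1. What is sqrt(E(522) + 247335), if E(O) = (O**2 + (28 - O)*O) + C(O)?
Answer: 8*sqrt(4093) ≈ 511.81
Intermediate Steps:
E(O) = 1 + O**2 + O*(28 - O) (E(O) = (O**2 + (28 - O)*O) + 1 = (O**2 + O*(28 - O)) + 1 = 1 + O**2 + O*(28 - O))
sqrt(E(522) + 247335) = sqrt((1 + 28*522) + 247335) = sqrt((1 + 14616) + 247335) = sqrt(14617 + 247335) = sqrt(261952) = 8*sqrt(4093)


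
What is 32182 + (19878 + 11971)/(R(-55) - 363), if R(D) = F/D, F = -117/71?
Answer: 45490332091/1417398 ≈ 32094.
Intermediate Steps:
F = -117/71 (F = -117*1/71 = -117/71 ≈ -1.6479)
R(D) = -117/(71*D)
32182 + (19878 + 11971)/(R(-55) - 363) = 32182 + (19878 + 11971)/(-117/71/(-55) - 363) = 32182 + 31849/(-117/71*(-1/55) - 363) = 32182 + 31849/(117/3905 - 363) = 32182 + 31849/(-1417398/3905) = 32182 + 31849*(-3905/1417398) = 32182 - 124370345/1417398 = 45490332091/1417398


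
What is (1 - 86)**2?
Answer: 7225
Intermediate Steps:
(1 - 86)**2 = (-85)**2 = 7225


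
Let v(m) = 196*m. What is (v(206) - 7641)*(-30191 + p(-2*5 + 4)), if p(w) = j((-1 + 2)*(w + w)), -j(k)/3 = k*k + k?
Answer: -1001265445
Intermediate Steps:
j(k) = -3*k - 3*k² (j(k) = -3*(k*k + k) = -3*(k² + k) = -3*(k + k²) = -3*k - 3*k²)
p(w) = -6*w*(1 + 2*w) (p(w) = -3*(-1 + 2)*(w + w)*(1 + (-1 + 2)*(w + w)) = -3*1*(2*w)*(1 + 1*(2*w)) = -3*2*w*(1 + 2*w) = -6*w*(1 + 2*w))
(v(206) - 7641)*(-30191 + p(-2*5 + 4)) = (196*206 - 7641)*(-30191 - 6*(-2*5 + 4)*(1 + 2*(-2*5 + 4))) = (40376 - 7641)*(-30191 - 6*(-10 + 4)*(1 + 2*(-10 + 4))) = 32735*(-30191 - 6*(-6)*(1 + 2*(-6))) = 32735*(-30191 - 6*(-6)*(1 - 12)) = 32735*(-30191 - 6*(-6)*(-11)) = 32735*(-30191 - 396) = 32735*(-30587) = -1001265445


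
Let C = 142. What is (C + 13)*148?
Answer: 22940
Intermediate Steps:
(C + 13)*148 = (142 + 13)*148 = 155*148 = 22940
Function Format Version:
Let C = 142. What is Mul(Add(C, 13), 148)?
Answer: 22940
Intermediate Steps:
Mul(Add(C, 13), 148) = Mul(Add(142, 13), 148) = Mul(155, 148) = 22940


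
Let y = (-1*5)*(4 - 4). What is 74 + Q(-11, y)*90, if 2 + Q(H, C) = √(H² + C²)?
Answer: 884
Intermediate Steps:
y = 0 (y = -5*0 = 0)
Q(H, C) = -2 + √(C² + H²) (Q(H, C) = -2 + √(H² + C²) = -2 + √(C² + H²))
74 + Q(-11, y)*90 = 74 + (-2 + √(0² + (-11)²))*90 = 74 + (-2 + √(0 + 121))*90 = 74 + (-2 + √121)*90 = 74 + (-2 + 11)*90 = 74 + 9*90 = 74 + 810 = 884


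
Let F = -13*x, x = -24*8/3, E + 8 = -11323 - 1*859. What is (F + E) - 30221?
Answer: -41579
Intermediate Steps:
E = -12190 (E = -8 + (-11323 - 1*859) = -8 + (-11323 - 859) = -8 - 12182 = -12190)
x = -64 (x = -192*⅓ = -64)
F = 832 (F = -13*(-64) = 832)
(F + E) - 30221 = (832 - 12190) - 30221 = -11358 - 30221 = -41579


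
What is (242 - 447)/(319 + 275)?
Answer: -205/594 ≈ -0.34512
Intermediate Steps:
(242 - 447)/(319 + 275) = -205/594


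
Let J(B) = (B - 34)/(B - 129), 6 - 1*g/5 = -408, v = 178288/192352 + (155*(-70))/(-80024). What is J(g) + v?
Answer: 140811301615/66690578316 ≈ 2.1114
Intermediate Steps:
v = 36505219/34358876 (v = 178288*(1/192352) - 10850*(-1/80024) = 11143/12022 + 775/5716 = 36505219/34358876 ≈ 1.0625)
g = 2070 (g = 30 - 5*(-408) = 30 + 2040 = 2070)
J(B) = (-34 + B)/(-129 + B)
J(g) + v = (-34 + 2070)/(-129 + 2070) + 36505219/34358876 = 2036/1941 + 36505219/34358876 = 140811301615/66690578316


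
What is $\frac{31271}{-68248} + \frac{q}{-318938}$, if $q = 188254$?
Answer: $- \frac{11410734595}{10883440312} \approx -1.0484$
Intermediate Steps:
$\frac{31271}{-68248} + \frac{q}{-318938} = \frac{31271}{-68248} + \frac{188254}{-318938} = 31271 \left(- \frac{1}{68248}\right) + 188254 \left(- \frac{1}{318938}\right) = - \frac{31271}{68248} - \frac{94127}{159469} = - \frac{11410734595}{10883440312}$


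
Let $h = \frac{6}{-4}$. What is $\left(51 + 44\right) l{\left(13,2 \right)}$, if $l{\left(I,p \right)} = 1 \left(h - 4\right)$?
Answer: $- \frac{1045}{2} \approx -522.5$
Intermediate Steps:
$h = - \frac{3}{2}$ ($h = 6 \left(- \frac{1}{4}\right) = - \frac{3}{2} \approx -1.5$)
$l{\left(I,p \right)} = - \frac{11}{2}$ ($l{\left(I,p \right)} = 1 \left(- \frac{3}{2} - 4\right) = 1 \left(- \frac{11}{2}\right) = - \frac{11}{2}$)
$\left(51 + 44\right) l{\left(13,2 \right)} = \left(51 + 44\right) \left(- \frac{11}{2}\right) = 95 \left(- \frac{11}{2}\right) = - \frac{1045}{2}$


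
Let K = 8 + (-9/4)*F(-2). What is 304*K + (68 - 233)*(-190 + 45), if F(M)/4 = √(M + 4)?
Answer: 26357 - 2736*√2 ≈ 22488.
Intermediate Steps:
F(M) = 4*√(4 + M) (F(M) = 4*√(M + 4) = 4*√(4 + M))
K = 8 - 9*√2 (K = 8 + (-9/4)*(4*√(4 - 2)) = 8 + (-9*¼)*(4*√2) = 8 - 9*√2 ≈ -4.7279)
304*K + (68 - 233)*(-190 + 45) = 304*(8 - 9*√2) + (68 - 233)*(-190 + 45) = (2432 - 2736*√2) - 165*(-145) = (2432 - 2736*√2) + 23925 = 26357 - 2736*√2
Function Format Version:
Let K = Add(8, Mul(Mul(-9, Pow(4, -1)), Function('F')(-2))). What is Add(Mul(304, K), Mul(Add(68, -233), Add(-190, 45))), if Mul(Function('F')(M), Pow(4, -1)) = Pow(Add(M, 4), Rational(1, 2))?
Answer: Add(26357, Mul(-2736, Pow(2, Rational(1, 2)))) ≈ 22488.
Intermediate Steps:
Function('F')(M) = Mul(4, Pow(Add(4, M), Rational(1, 2))) (Function('F')(M) = Mul(4, Pow(Add(M, 4), Rational(1, 2))) = Mul(4, Pow(Add(4, M), Rational(1, 2))))
K = Add(8, Mul(-9, Pow(2, Rational(1, 2)))) (K = Add(8, Mul(Mul(-9, Pow(4, -1)), Mul(4, Pow(Add(4, -2), Rational(1, 2))))) = Add(8, Mul(Mul(-9, Rational(1, 4)), Mul(4, Pow(2, Rational(1, 2))))) = Add(8, Mul(Rational(-9, 4), Mul(4, Pow(2, Rational(1, 2))))) = Add(8, Mul(-9, Pow(2, Rational(1, 2)))) ≈ -4.7279)
Add(Mul(304, K), Mul(Add(68, -233), Add(-190, 45))) = Add(Mul(304, Add(8, Mul(-9, Pow(2, Rational(1, 2))))), Mul(Add(68, -233), Add(-190, 45))) = Add(Add(2432, Mul(-2736, Pow(2, Rational(1, 2)))), Mul(-165, -145)) = Add(Add(2432, Mul(-2736, Pow(2, Rational(1, 2)))), 23925) = Add(26357, Mul(-2736, Pow(2, Rational(1, 2))))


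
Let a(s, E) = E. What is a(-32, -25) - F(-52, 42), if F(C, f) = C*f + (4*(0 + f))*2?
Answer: 1823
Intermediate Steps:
F(C, f) = 8*f + C*f (F(C, f) = C*f + (4*f)*2 = C*f + 8*f = 8*f + C*f)
a(-32, -25) - F(-52, 42) = -25 - 42*(8 - 52) = -25 - 42*(-44) = -25 - 1*(-1848) = -25 + 1848 = 1823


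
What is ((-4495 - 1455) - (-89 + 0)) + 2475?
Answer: -3386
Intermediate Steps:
((-4495 - 1455) - (-89 + 0)) + 2475 = (-5950 - 1*(-89)) + 2475 = (-5950 + 89) + 2475 = -5861 + 2475 = -3386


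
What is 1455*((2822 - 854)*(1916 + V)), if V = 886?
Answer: 8023358880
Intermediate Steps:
1455*((2822 - 854)*(1916 + V)) = 1455*((2822 - 854)*(1916 + 886)) = 1455*(1968*2802) = 1455*5514336 = 8023358880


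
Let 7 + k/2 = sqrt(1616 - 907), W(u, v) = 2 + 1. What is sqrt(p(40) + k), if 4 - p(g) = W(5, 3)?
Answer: sqrt(-13 + 2*sqrt(709)) ≈ 6.3446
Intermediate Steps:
W(u, v) = 3
p(g) = 1 (p(g) = 4 - 1*3 = 4 - 3 = 1)
k = -14 + 2*sqrt(709) (k = -14 + 2*sqrt(1616 - 907) = -14 + 2*sqrt(709) ≈ 39.254)
sqrt(p(40) + k) = sqrt(1 + (-14 + 2*sqrt(709))) = sqrt(-13 + 2*sqrt(709))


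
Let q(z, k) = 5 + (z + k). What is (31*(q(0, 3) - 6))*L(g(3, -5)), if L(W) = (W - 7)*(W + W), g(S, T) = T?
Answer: 7440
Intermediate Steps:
q(z, k) = 5 + k + z (q(z, k) = 5 + (k + z) = 5 + k + z)
L(W) = 2*W*(-7 + W) (L(W) = (-7 + W)*(2*W) = 2*W*(-7 + W))
(31*(q(0, 3) - 6))*L(g(3, -5)) = (31*((5 + 3 + 0) - 6))*(2*(-5)*(-7 - 5)) = (31*(8 - 6))*(2*(-5)*(-12)) = (31*2)*120 = 62*120 = 7440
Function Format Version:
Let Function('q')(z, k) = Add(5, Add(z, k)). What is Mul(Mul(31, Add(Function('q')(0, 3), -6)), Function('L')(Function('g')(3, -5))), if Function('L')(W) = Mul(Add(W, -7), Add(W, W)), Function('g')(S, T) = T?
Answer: 7440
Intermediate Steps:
Function('q')(z, k) = Add(5, k, z) (Function('q')(z, k) = Add(5, Add(k, z)) = Add(5, k, z))
Function('L')(W) = Mul(2, W, Add(-7, W)) (Function('L')(W) = Mul(Add(-7, W), Mul(2, W)) = Mul(2, W, Add(-7, W)))
Mul(Mul(31, Add(Function('q')(0, 3), -6)), Function('L')(Function('g')(3, -5))) = Mul(Mul(31, Add(Add(5, 3, 0), -6)), Mul(2, -5, Add(-7, -5))) = Mul(Mul(31, Add(8, -6)), Mul(2, -5, -12)) = Mul(Mul(31, 2), 120) = Mul(62, 120) = 7440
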